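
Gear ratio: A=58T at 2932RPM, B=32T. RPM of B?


Gear ratio = 58:32 = 29:16
RPM_B = RPM_A × (teeth_A / teeth_B)
= 2932 × (58/32)
= 5314.3 RPM

5314.3 RPM


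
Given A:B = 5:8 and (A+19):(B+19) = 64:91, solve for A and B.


Let A = 5k, B = 8k.
(5k + 19) / (8k + 19) = 64/91
Cross-multiply: 91(5k + 19) = 64(8k + 19)
455k + 1729 = 512k + 1216
455k - 512k = 1216 - 1729
-57k = -513
k = -513/-57 = 9
A = 5×9 = 45, B = 8×9 = 72
= A = 45, B = 72

A = 45, B = 72


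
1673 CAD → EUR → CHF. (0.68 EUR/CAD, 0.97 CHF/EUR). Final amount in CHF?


Step 1: 1673 CAD × 0.68 = 1137.64 EUR
Step 2: 1137.64 EUR × 0.97 = 1103.51 CHF
Implied rate CAD→CHF = 0.68 × 0.97 = 0.6596
= 1103.51 CHF

1103.51 CHF


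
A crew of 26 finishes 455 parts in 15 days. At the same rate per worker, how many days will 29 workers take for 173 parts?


Days ∝ work / workers, so d₂ = d₁ × (m₁/m₂) × (w₂/w₁)
Workers factor (inverse): 26/29 ≈ 0.8966
Work factor (direct): 173/455 ≈ 0.3802
d₂ = 15 × 26/29 × 173/455 = (15 × 26 × 173) / (29 × 455) = 67470/13195
≈ 5.11 days

5.11 days


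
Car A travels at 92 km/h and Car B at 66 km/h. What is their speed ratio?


Ratio = 92:66
GCD = 2
Simplified = 46:33
Time ratio (same distance) = 33:46
Speed ratio = 46:33

46:33


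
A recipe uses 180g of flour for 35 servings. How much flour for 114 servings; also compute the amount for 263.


Direct proportion: y/x = constant
k = 180/35 ≈ 5.1429
y at x=114: k × 114 = 180 × 114 / 35 = 20520/35 ≈ 586.29
y at x=263: k × 263 = 180 × 263 / 35 = 47340/35 ≈ 1352.57
= 586.29 and 1352.57

586.29 and 1352.57


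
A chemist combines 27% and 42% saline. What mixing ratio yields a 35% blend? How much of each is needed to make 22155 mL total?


Let x parts of 27% mix with y parts of 42%.
27x + 42y = 35(x + y)
27x + 42y = 35x + 35y
x(27 - 35) = y(35 - 42)
x/y = (42 - 35)/(35 - 27) = 7/8
Simplify: 7:8
Total parts = 15; one part = 22155/15 = 1477.00 mL
27% solution: 7×1477.00 = 10339.00 mL
42% solution: 8×1477.00 = 11816.00 mL
= ratio 7:8; 10339.00 mL and 11816.00 mL

ratio 7:8; 10339.00 mL and 11816.00 mL


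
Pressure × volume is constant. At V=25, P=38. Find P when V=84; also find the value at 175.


Inverse proportion: x × y = constant
k = 25 × 38 = 950
At x=84: k/84 = 11.31
At x=175: k/175 = 5.43
= 11.31 and 5.43

11.31 and 5.43


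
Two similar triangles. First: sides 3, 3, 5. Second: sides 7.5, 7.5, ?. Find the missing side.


Scale factor = 7.5/3 = 2.5
Missing side = 5 × 2.5
= 12.5

12.5


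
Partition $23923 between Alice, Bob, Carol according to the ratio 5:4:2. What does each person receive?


Total parts = 5 + 4 + 2 = 11
Alice: 23923 × 5/11 = 10874.09
Bob: 23923 × 4/11 = 8699.27
Carol: 23923 × 2/11 = 4349.64
= Alice: $10874.09, Bob: $8699.27, Carol: $4349.64

Alice: $10874.09, Bob: $8699.27, Carol: $4349.64


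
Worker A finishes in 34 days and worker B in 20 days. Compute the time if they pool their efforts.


Rate of A = 1/34 per day
Rate of B = 1/20 per day
Combined rate = 1/34 + 1/20 = 54/680 ≈ 0.0794 per day
Days = 1 / combined rate = 680/54
≈ 12.59 days

12.59 days


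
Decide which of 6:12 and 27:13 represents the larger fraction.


6/12 = 0.5000
27/13 = 2.0769
0.5000 < 2.0769, so 6:12 is less
= 27:13

27:13


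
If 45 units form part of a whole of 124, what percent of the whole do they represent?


Percentage = (part / whole) × 100
= (45 / 124) × 100
≈ 36.29%

36.29%


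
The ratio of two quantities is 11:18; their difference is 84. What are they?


Let A = 11k, B = 18k.
18k - 11k = 84
7k = 84 → k = 84/7 = 12
A = 11×12 = 132, B = 18×12 = 216
= A = 132, B = 216

A = 132, B = 216


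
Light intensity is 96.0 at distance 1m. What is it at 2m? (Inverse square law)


I₁d₁² = I₂d₂²
I₂ = I₁ × (d₁/d₂)²
= 96.0 × (1/2)²
= 96.0 × 1/4
= 96/4
= 24.0000

24.0000


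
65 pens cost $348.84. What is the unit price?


Unit rate = total / quantity
= 348.84 / 65
= $5.37 per unit

$5.37 per unit


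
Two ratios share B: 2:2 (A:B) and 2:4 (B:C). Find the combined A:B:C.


Match B: multiply A:B by 2 → 4:4
Multiply B:C by 2 → 4:8
Combined: 4:4:8
GCD = 4
= 1:1:2

1:1:2


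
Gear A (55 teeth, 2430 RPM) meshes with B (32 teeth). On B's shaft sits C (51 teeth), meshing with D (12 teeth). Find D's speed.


Stage 1: RPM_B = RPM_A × t_A/t_B = 2430 × 55/32 = 133650/32 ≈ 4176.56
B and C share a shaft → RPM_C = RPM_B
Stage 2: RPM_D = RPM_C × t_C/t_D = RPM_A × (t_A×t_C)/(t_B×t_D)
Overall ratio = (55×51)/(32×12) = 2805/384
RPM_D = 2430 × 2805/384 = 6816150/384
≈ 17750.39 RPM

17750.39 RPM


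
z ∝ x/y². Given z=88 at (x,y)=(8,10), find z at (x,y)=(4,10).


z = k·x/y²
Solve for k using the known point: k = z·y²/x = 88×100/8 = 8800/8 = 1100.0000
Now evaluate at x=4, y=10:
z = k × 4 / 100 = (8800 × 4) / (8 × 100) = 35200/800
= 44.0000

44.0000


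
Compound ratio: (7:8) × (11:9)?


Compound ratio = (7×11) : (8×9)
= 77:72
GCD = 1
= 77:72

77:72


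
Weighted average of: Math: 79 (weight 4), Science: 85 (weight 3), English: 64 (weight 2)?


Numerator = 79×4 + 85×3 + 64×2
= 316 + 255 + 128
= 699
Total weight = 9
Weighted avg = 699/9
= 77.67

77.67


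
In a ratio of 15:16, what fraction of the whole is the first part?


Total parts = 15 + 16 = 31
First part: 15/31 = 15/31
= 15/31

15/31


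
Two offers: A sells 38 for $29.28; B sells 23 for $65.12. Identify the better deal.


Deal A: $29.28/38 = $0.7705/unit
Deal B: $65.12/23 = $2.8313/unit
A is cheaper per unit
= Deal A

Deal A


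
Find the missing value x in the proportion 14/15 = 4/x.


Cross multiply: 14 × x = 15 × 4
14x = 60
x = 60 / 14
= 4.29

4.29


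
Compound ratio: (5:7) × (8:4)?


Compound ratio = (5×8) : (7×4)
= 40:28
GCD = 4
= 10:7

10:7


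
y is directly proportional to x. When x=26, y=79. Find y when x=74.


Direct proportion: y/x = constant
k = 79/26 ≈ 3.0385
y₂ = k × 74 = 79 × 74 / 26 = 5846/26
≈ 224.85

224.85


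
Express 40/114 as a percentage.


Percentage = (part / whole) × 100
= (40 / 114) × 100
≈ 35.09%

35.09%


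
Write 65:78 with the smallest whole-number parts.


GCD(65, 78) = 13
65/13 : 78/13
= 5:6

5:6


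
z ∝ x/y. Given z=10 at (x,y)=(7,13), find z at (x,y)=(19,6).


z = k·x/y
Solve for k using the known point: k = z·y/x = 10×13/7 = 130/7 ≈ 18.5714
Now evaluate at x=19, y=6:
z = k × 19 / 6 = (130 × 19) / (7 × 6) = 2470/42
≈ 58.8095

58.8095


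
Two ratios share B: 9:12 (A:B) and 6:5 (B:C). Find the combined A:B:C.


Match B: multiply A:B by 6 → 54:72
Multiply B:C by 12 → 72:60
Combined: 54:72:60
GCD = 6
= 9:12:10

9:12:10


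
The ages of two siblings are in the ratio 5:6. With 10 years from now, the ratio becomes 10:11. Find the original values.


Let A = 5k, B = 6k.
(5k + 10) / (6k + 10) = 10/11
Cross-multiply: 11(5k + 10) = 10(6k + 10)
55k + 110 = 60k + 100
55k - 60k = 100 - 110
-5k = -10
k = -10/-5 = 2
A = 5×2 = 10, B = 6×2 = 12
= A = 10, B = 12

A = 10, B = 12


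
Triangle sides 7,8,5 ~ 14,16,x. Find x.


Scale factor = 14/7 = 2
Missing side = 5 × 2
= 10.0

10.0


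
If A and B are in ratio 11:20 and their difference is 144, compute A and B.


Let A = 11k, B = 20k.
20k - 11k = 144
9k = 144 → k = 144/9 = 16
A = 11×16 = 176, B = 20×16 = 320
= A = 176, B = 320

A = 176, B = 320


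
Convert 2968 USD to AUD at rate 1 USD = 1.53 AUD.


Amount × rate = 2968 × 1.53
= 4541.04 AUD

4541.04 AUD


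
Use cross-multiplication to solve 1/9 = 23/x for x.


Cross multiply: 1 × x = 9 × 23
1x = 207
x = 207 / 1
= 207.00

207.00


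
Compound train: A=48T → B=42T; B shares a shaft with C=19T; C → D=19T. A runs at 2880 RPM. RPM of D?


Stage 1: RPM_B = RPM_A × t_A/t_B = 2880 × 48/42 = 138240/42 ≈ 3291.43
B and C share a shaft → RPM_C = RPM_B
Stage 2: RPM_D = RPM_C × t_C/t_D = RPM_A × (t_A×t_C)/(t_B×t_D)
Overall ratio = (48×19)/(42×19) = 912/798
RPM_D = 2880 × 912/798 = 2626560/798
≈ 3291.43 RPM

3291.43 RPM


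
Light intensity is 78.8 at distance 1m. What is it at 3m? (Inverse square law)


I₁d₁² = I₂d₂²
I₂ = I₁ × (d₁/d₂)²
= 78.8 × (1/3)²
= 78.8 × 1/9
= 78.8/9
≈ 8.7556

8.7556


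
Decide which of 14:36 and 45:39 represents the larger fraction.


14/36 = 0.3889
45/39 = 1.1538
0.3889 < 1.1538, so 14:36 is less
= 45:39

45:39


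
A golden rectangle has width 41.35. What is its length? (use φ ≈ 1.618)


φ = (1 + √5) / 2 ≈ 1.618
Length = width × φ = 41.35 × 1.618 = 66.9043
≈ 66.90

66.90


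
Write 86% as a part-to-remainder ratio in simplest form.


86% means 86 parts out of 100; remainder = 14
Part : remainder = 86:14
GCD = 2
= 43:7

43:7


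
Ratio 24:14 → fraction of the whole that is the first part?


Total parts = 24 + 14 = 38
First part: 24/38 = 12/19
= 12/19

12/19


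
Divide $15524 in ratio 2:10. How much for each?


Total parts = 2 + 10 = 12
Part 1: 15524 × 2/12 = 2587.33
Part 2: 15524 × 10/12 = 12936.67
= Part 1: $2587.33, Part 2: $12936.67

Part 1: $2587.33, Part 2: $12936.67


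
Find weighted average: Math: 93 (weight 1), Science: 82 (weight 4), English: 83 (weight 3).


Numerator = 93×1 + 82×4 + 83×3
= 93 + 328 + 249
= 670
Total weight = 8
Weighted avg = 670/8
= 83.75

83.75


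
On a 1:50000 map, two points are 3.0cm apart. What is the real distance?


Real distance = map distance × scale
= 3.0cm × 50000
= 150000 cm = 1500.0 m
= 1.500 km

1.500 km


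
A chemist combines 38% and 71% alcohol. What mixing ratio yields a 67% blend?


Let x parts of 38% mix with y parts of 71%.
38x + 71y = 67(x + y)
38x + 71y = 67x + 67y
x(38 - 67) = y(67 - 71)
x/y = (71 - 67)/(67 - 38) = 4/29
Simplify: 4:29
= 4:29

4:29


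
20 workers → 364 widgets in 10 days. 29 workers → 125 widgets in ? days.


Days ∝ work / workers, so d₂ = d₁ × (m₁/m₂) × (w₂/w₁)
Workers factor (inverse): 20/29 ≈ 0.6897
Work factor (direct): 125/364 ≈ 0.3434
d₂ = 10 × 20/29 × 125/364 = (10 × 20 × 125) / (29 × 364) = 25000/10556
≈ 2.37 days

2.37 days


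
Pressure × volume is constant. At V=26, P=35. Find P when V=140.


Inverse proportion: x × y = constant
k = 26 × 35 = 910
y₂ = k / 140 = 910 / 140
= 6.50

6.50


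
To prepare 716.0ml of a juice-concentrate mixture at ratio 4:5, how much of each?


Total parts = 4 + 5 = 9
juice: 716.0 × 4/9 = 318.2ml
concentrate: 716.0 × 5/9 = 397.8ml
= 318.2ml and 397.8ml

318.2ml and 397.8ml


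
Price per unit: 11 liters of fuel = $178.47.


Unit rate = total / quantity
= 178.47 / 11
= $16.22 per unit

$16.22 per unit


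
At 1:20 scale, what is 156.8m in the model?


Model size = real / scale
= 156.8 / 20
= 7.8400 m

7.8400 m


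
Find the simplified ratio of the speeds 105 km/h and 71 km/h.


Ratio = 105:71
GCD = 1
Simplified = 105:71
Time ratio (same distance) = 71:105
Speed ratio = 105:71

105:71


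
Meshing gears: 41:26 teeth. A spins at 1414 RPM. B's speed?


Gear ratio = 41:26 = 41:26
RPM_B = RPM_A × (teeth_A / teeth_B)
= 1414 × (41/26)
= 2229.8 RPM

2229.8 RPM


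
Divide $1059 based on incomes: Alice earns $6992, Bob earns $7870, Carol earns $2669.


Total income = 6992 + 7870 + 2669 = $17531
Alice: $1059 × 6992/17531 = $422.37
Bob: $1059 × 7870/17531 = $475.41
Carol: $1059 × 2669/17531 = $161.23
= Alice: $422.37, Bob: $475.41, Carol: $161.23

Alice: $422.37, Bob: $475.41, Carol: $161.23


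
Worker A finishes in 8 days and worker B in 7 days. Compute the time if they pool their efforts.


Rate of A = 1/8 per day
Rate of B = 1/7 per day
Combined rate = 1/8 + 1/7 = 15/56 ≈ 0.2679 per day
Days = 1 / combined rate = 56/15
≈ 3.73 days

3.73 days


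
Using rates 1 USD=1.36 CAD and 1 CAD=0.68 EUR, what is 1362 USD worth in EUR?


Step 1: 1362 USD × 1.36 = 1852.32 CAD
Step 2: 1852.32 CAD × 0.68 = 1259.58 EUR
Implied rate USD→EUR = 1.36 × 0.68 = 0.9248
= 1259.58 EUR

1259.58 EUR


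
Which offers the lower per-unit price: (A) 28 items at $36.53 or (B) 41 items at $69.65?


Deal A: $36.53/28 = $1.3046/unit
Deal B: $69.65/41 = $1.6988/unit
A is cheaper per unit
= Deal A

Deal A


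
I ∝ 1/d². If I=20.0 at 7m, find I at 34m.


I₁d₁² = I₂d₂²
I₂ = I₁ × (d₁/d₂)²
= 20.0 × (7/34)²
= 20.0 × 49/1156
= 980/1156
≈ 0.8478

0.8478


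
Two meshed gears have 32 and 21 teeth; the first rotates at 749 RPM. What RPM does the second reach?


Gear ratio = 32:21 = 32:21
RPM_B = RPM_A × (teeth_A / teeth_B)
= 749 × (32/21)
= 1141.3 RPM

1141.3 RPM


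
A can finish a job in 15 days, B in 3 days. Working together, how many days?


Rate of A = 1/15 per day
Rate of B = 1/3 per day
Combined rate = 1/15 + 1/3 = 18/45 = 0.4000 per day
Days = 1 / combined rate = 45/18
= 2.50 days

2.50 days


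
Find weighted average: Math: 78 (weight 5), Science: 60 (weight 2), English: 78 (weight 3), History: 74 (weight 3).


Numerator = 78×5 + 60×2 + 78×3 + 74×3
= 390 + 120 + 234 + 222
= 966
Total weight = 13
Weighted avg = 966/13
= 74.31

74.31


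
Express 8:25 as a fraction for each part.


Total parts = 8 + 25 = 33
First part: 8/33 = 8/33
Second part: 25/33 = 25/33
= 8/33 and 25/33

8/33 and 25/33


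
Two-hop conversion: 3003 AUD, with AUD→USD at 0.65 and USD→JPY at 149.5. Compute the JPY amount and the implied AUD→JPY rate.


Step 1: 3003 AUD × 0.65 = 1951.95 USD
Step 2: 1951.95 USD × 149.5 = 291816.53 JPY
Implied rate AUD→JPY = 0.65 × 149.5 = 97.1750
= 291816.53 JPY; implied rate 97.1750 JPY/AUD

291816.53 JPY; implied rate 97.1750 JPY/AUD


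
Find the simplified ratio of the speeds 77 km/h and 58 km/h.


Ratio = 77:58
GCD = 1
Simplified = 77:58
Time ratio (same distance) = 58:77
Speed ratio = 77:58

77:58


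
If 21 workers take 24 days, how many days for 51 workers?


Inverse proportion: x × y = constant
k = 21 × 24 = 504
y₂ = k / 51 = 504 / 51
= 9.88

9.88


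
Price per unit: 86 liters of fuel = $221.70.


Unit rate = total / quantity
= 221.70 / 86
= $2.58 per unit

$2.58 per unit


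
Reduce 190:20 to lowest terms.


GCD(190, 20) = 10
190/10 : 20/10
= 19:2

19:2


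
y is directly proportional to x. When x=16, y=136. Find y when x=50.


Direct proportion: y/x = constant
k = 136/16 = 8.5000
y₂ = k × 50 = 136 × 50 / 16 = 6800/16
= 425.00

425.00


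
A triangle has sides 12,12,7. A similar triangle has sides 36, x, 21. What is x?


Scale factor = 36/12 = 3
Missing side = 12 × 3
= 36.0

36.0


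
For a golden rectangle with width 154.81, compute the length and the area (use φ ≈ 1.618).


φ = (1 + √5) / 2 ≈ 1.618
Length = width × φ = 154.81 × 1.618 = 250.48258
≈ 250.48
Area = width × length = 154.81 × 250.48258 = 38777.2082098 ≈ 38777.21
= Length: 250.48, Area: 38777.21

Length: 250.48, Area: 38777.21


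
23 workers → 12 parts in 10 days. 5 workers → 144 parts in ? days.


Days ∝ work / workers, so d₂ = d₁ × (m₁/m₂) × (w₂/w₁)
Workers factor (inverse): 23/5 = 4.6000
Work factor (direct): 144/12 = 12.0000
d₂ = 10 × 23/5 × 144/12 = (10 × 23 × 144) / (5 × 12) = 33120/60
= 552.00 days

552.00 days


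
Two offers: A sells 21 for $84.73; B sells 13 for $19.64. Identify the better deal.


Deal A: $84.73/21 = $4.0348/unit
Deal B: $19.64/13 = $1.5108/unit
B is cheaper per unit
= Deal B

Deal B


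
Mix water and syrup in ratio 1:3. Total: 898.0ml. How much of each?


Total parts = 1 + 3 = 4
water: 898.0 × 1/4 = 224.5ml
syrup: 898.0 × 3/4 = 673.5ml
= 224.5ml and 673.5ml

224.5ml and 673.5ml


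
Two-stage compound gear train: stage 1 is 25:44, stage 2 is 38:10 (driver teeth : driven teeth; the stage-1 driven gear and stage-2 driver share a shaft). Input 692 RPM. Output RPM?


Stage 1: RPM_B = RPM_A × t_A/t_B = 692 × 25/44 = 17300/44 ≈ 393.18
B and C share a shaft → RPM_C = RPM_B
Stage 2: RPM_D = RPM_C × t_C/t_D = RPM_A × (t_A×t_C)/(t_B×t_D)
Overall ratio = (25×38)/(44×10) = 950/440
RPM_D = 692 × 950/440 = 657400/440
≈ 1494.09 RPM

1494.09 RPM


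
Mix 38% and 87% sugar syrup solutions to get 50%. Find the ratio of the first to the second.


Let x parts of 38% mix with y parts of 87%.
38x + 87y = 50(x + y)
38x + 87y = 50x + 50y
x(38 - 50) = y(50 - 87)
x/y = (87 - 50)/(50 - 38) = 37/12
Simplify: 37:12
= 37:12

37:12


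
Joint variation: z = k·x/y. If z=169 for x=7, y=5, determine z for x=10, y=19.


z = k·x/y
Solve for k using the known point: k = z·y/x = 169×5/7 = 845/7 ≈ 120.7143
Now evaluate at x=10, y=19:
z = k × 10 / 19 = (845 × 10) / (7 × 19) = 8450/133
≈ 63.5338

63.5338


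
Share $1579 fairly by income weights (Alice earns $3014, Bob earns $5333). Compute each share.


Total income = 3014 + 5333 = $8347
Alice: $1579 × 3014/8347 = $570.16
Bob: $1579 × 5333/8347 = $1008.84
= Alice: $570.16, Bob: $1008.84

Alice: $570.16, Bob: $1008.84


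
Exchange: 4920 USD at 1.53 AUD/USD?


Amount × rate = 4920 × 1.53
= 7527.60 AUD

7527.60 AUD


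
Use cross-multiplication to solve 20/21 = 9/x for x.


Cross multiply: 20 × x = 21 × 9
20x = 189
x = 189 / 20
= 9.45

9.45


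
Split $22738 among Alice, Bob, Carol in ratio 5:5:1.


Total parts = 5 + 5 + 1 = 11
Alice: 22738 × 5/11 = 10335.45
Bob: 22738 × 5/11 = 10335.45
Carol: 22738 × 1/11 = 2067.09
= Alice: $10335.45, Bob: $10335.45, Carol: $2067.09

Alice: $10335.45, Bob: $10335.45, Carol: $2067.09


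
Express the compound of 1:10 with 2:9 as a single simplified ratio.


Compound ratio = (1×2) : (10×9)
= 2:90
GCD = 2
= 1:45

1:45


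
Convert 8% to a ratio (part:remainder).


8% means 8 parts out of 100; remainder = 92
Part : remainder = 8:92
GCD = 4
= 2:23

2:23


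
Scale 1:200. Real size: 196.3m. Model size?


Model size = real / scale
= 196.3 / 200
= 0.9815 m

0.9815 m


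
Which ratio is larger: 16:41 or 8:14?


16/41 = 0.3902
8/14 = 0.5714
0.3902 < 0.5714, so 16:41 is less
= 8:14

8:14


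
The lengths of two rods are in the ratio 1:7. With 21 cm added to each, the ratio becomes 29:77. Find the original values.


Let A = 1k, B = 7k.
(1k + 21) / (7k + 21) = 29/77
Cross-multiply: 77(1k + 21) = 29(7k + 21)
77k + 1617 = 203k + 609
77k - 203k = 609 - 1617
-126k = -1008
k = -1008/-126 = 8
A = 1×8 = 8, B = 7×8 = 56
= A = 8, B = 56

A = 8, B = 56


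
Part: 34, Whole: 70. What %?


Percentage = (part / whole) × 100
= (34 / 70) × 100
≈ 48.57%

48.57%


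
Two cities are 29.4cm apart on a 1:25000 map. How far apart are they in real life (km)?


Real distance = map distance × scale
= 29.4cm × 25000
= 735000 cm = 7350.0 m
= 7.350 km

7.350 km


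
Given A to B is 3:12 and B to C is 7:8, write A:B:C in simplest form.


Match B: multiply A:B by 7 → 21:84
Multiply B:C by 12 → 84:96
Combined: 21:84:96
GCD = 3
= 7:28:32

7:28:32


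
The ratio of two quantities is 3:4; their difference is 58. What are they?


Let A = 3k, B = 4k.
4k - 3k = 58
1k = 58 → k = 58/1 = 58
A = 3×58 = 174, B = 4×58 = 232
= A = 174, B = 232

A = 174, B = 232


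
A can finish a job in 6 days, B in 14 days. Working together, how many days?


Rate of A = 1/6 per day
Rate of B = 1/14 per day
Combined rate = 1/6 + 1/14 = 20/84 ≈ 0.2381 per day
Days = 1 / combined rate = 84/20
= 4.20 days

4.20 days


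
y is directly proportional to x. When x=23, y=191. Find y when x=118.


Direct proportion: y/x = constant
k = 191/23 ≈ 8.3043
y₂ = k × 118 = 191 × 118 / 23 = 22538/23
≈ 979.91

979.91


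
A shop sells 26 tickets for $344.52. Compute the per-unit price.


Unit rate = total / quantity
= 344.52 / 26
= $13.25 per unit

$13.25 per unit


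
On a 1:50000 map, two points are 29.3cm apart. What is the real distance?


Real distance = map distance × scale
= 29.3cm × 50000
= 1465000 cm = 14650.0 m
= 14.650 km

14.650 km


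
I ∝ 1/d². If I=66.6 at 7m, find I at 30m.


I₁d₁² = I₂d₂²
I₂ = I₁ × (d₁/d₂)²
= 66.6 × (7/30)²
= 66.6 × 49/900
= 3263.4/900
= 3.6260

3.6260


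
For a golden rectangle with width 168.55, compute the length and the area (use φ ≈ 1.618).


φ = (1 + √5) / 2 ≈ 1.618
Length = width × φ = 168.55 × 1.618 = 272.7139
≈ 272.71
Area = width × length = 168.55 × 272.7139 = 45965.927845 ≈ 45965.93
= Length: 272.71, Area: 45965.93

Length: 272.71, Area: 45965.93


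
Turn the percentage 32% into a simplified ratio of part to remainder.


32% means 32 parts out of 100; remainder = 68
Part : remainder = 32:68
GCD = 4
= 8:17

8:17


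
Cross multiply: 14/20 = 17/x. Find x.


Cross multiply: 14 × x = 20 × 17
14x = 340
x = 340 / 14
= 24.29

24.29


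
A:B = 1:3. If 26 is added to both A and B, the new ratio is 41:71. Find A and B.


Let A = 1k, B = 3k.
(1k + 26) / (3k + 26) = 41/71
Cross-multiply: 71(1k + 26) = 41(3k + 26)
71k + 1846 = 123k + 1066
71k - 123k = 1066 - 1846
-52k = -780
k = -780/-52 = 15
A = 1×15 = 15, B = 3×15 = 45
= A = 15, B = 45

A = 15, B = 45


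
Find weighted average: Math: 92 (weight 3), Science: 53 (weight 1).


Numerator = 92×3 + 53×1
= 276 + 53
= 329
Total weight = 4
Weighted avg = 329/4
= 82.25

82.25


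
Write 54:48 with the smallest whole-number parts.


GCD(54, 48) = 6
54/6 : 48/6
= 9:8

9:8


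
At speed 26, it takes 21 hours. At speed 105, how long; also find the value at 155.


Inverse proportion: x × y = constant
k = 26 × 21 = 546
At x=105: k/105 = 5.20
At x=155: k/155 = 3.52
= 5.20 and 3.52

5.20 and 3.52


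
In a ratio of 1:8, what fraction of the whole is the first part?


Total parts = 1 + 8 = 9
First part: 1/9 = 1/9
= 1/9

1/9


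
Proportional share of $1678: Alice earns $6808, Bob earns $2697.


Total income = 6808 + 2697 = $9505
Alice: $1678 × 6808/9505 = $1201.88
Bob: $1678 × 2697/9505 = $476.12
= Alice: $1201.88, Bob: $476.12

Alice: $1201.88, Bob: $476.12


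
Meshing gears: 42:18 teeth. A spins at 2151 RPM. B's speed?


Gear ratio = 42:18 = 7:3
RPM_B = RPM_A × (teeth_A / teeth_B)
= 2151 × (42/18)
= 5019.0 RPM

5019.0 RPM


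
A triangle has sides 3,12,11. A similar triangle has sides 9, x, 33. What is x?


Scale factor = 9/3 = 3
Missing side = 12 × 3
= 36.0

36.0


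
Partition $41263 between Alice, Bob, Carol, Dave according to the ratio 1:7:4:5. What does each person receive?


Total parts = 1 + 7 + 4 + 5 = 17
Alice: 41263 × 1/17 = 2427.24
Bob: 41263 × 7/17 = 16990.65
Carol: 41263 × 4/17 = 9708.94
Dave: 41263 × 5/17 = 12136.18
= Alice: $2427.24, Bob: $16990.65, Carol: $9708.94, Dave: $12136.18

Alice: $2427.24, Bob: $16990.65, Carol: $9708.94, Dave: $12136.18


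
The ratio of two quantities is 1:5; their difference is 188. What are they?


Let A = 1k, B = 5k.
5k - 1k = 188
4k = 188 → k = 188/4 = 47
A = 1×47 = 47, B = 5×47 = 235
= A = 47, B = 235

A = 47, B = 235


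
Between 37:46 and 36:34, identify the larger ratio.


37/46 = 0.8043
36/34 = 1.0588
0.8043 < 1.0588, so 37:46 is less
= 36:34

36:34


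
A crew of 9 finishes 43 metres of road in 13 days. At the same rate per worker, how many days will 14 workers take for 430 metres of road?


Days ∝ work / workers, so d₂ = d₁ × (m₁/m₂) × (w₂/w₁)
Workers factor (inverse): 9/14 ≈ 0.6429
Work factor (direct): 430/43 = 10.0000
d₂ = 13 × 9/14 × 430/43 = (13 × 9 × 430) / (14 × 43) = 50310/602
≈ 83.57 days

83.57 days


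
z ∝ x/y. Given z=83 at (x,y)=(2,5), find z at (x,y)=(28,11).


z = k·x/y
Solve for k using the known point: k = z·y/x = 83×5/2 = 415/2 = 207.5000
Now evaluate at x=28, y=11:
z = k × 28 / 11 = (415 × 28) / (2 × 11) = 11620/22
≈ 528.1818

528.1818


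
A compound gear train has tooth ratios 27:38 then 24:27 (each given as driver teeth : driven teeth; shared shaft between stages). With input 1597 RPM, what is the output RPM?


Stage 1: RPM_B = RPM_A × t_A/t_B = 1597 × 27/38 = 43119/38 ≈ 1134.71
B and C share a shaft → RPM_C = RPM_B
Stage 2: RPM_D = RPM_C × t_C/t_D = RPM_A × (t_A×t_C)/(t_B×t_D)
Overall ratio = (27×24)/(38×27) = 648/1026
RPM_D = 1597 × 648/1026 = 1034856/1026
≈ 1008.63 RPM

1008.63 RPM


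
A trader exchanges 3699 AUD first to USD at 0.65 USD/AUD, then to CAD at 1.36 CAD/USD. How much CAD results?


Step 1: 3699 AUD × 0.65 = 2404.35 USD
Step 2: 2404.35 USD × 1.36 = 3269.92 CAD
Implied rate AUD→CAD = 0.65 × 1.36 = 0.8840
= 3269.92 CAD

3269.92 CAD


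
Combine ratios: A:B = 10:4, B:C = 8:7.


Match B: multiply A:B by 8 → 80:32
Multiply B:C by 4 → 32:28
Combined: 80:32:28
GCD = 4
= 20:8:7

20:8:7


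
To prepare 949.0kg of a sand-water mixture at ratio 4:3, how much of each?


Total parts = 4 + 3 = 7
sand: 949.0 × 4/7 = 542.3kg
water: 949.0 × 3/7 = 406.7kg
= 542.3kg and 406.7kg

542.3kg and 406.7kg


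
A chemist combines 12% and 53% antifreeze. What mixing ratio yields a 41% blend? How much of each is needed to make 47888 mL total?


Let x parts of 12% mix with y parts of 53%.
12x + 53y = 41(x + y)
12x + 53y = 41x + 41y
x(12 - 41) = y(41 - 53)
x/y = (53 - 41)/(41 - 12) = 12/29
Simplify: 12:29
Total parts = 41; one part = 47888/41 = 1168.00 mL
12% solution: 12×1168.00 = 14016.00 mL
53% solution: 29×1168.00 = 33872.00 mL
= ratio 12:29; 14016.00 mL and 33872.00 mL

ratio 12:29; 14016.00 mL and 33872.00 mL


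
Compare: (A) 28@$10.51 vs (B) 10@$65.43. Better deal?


Deal A: $10.51/28 = $0.3754/unit
Deal B: $65.43/10 = $6.5430/unit
A is cheaper per unit
= Deal A

Deal A


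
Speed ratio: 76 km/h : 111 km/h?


Ratio = 76:111
GCD = 1
Simplified = 76:111
Time ratio (same distance) = 111:76
Speed ratio = 76:111

76:111


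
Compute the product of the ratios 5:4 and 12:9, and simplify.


Compound ratio = (5×12) : (4×9)
= 60:36
GCD = 12
= 5:3

5:3


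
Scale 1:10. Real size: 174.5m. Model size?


Model size = real / scale
= 174.5 / 10
= 17.4500 m

17.4500 m


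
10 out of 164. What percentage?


Percentage = (part / whole) × 100
= (10 / 164) × 100
≈ 6.10%

6.10%


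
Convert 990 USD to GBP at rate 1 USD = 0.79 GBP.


Amount × rate = 990 × 0.79
= 782.10 GBP

782.10 GBP


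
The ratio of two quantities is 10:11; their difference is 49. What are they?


Let A = 10k, B = 11k.
11k - 10k = 49
1k = 49 → k = 49/1 = 49
A = 10×49 = 490, B = 11×49 = 539
= A = 490, B = 539

A = 490, B = 539


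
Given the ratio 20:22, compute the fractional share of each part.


Total parts = 20 + 22 = 42
First part: 20/42 = 10/21
Second part: 22/42 = 11/21
= 10/21 and 11/21

10/21 and 11/21


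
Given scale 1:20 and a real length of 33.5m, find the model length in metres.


Model size = real / scale
= 33.5 / 20
= 1.6750 m

1.6750 m


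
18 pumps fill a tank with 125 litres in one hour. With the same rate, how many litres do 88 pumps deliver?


Direct proportion: y/x = constant
k = 125/18 ≈ 6.9444
y₂ = k × 88 = 125 × 88 / 18 = 11000/18
≈ 611.11

611.11


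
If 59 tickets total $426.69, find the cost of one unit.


Unit rate = total / quantity
= 426.69 / 59
= $7.23 per unit

$7.23 per unit


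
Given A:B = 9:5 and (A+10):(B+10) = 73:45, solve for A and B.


Let A = 9k, B = 5k.
(9k + 10) / (5k + 10) = 73/45
Cross-multiply: 45(9k + 10) = 73(5k + 10)
405k + 450 = 365k + 730
405k - 365k = 730 - 450
40k = 280
k = 280/40 = 7
A = 9×7 = 63, B = 5×7 = 35
= A = 63, B = 35

A = 63, B = 35


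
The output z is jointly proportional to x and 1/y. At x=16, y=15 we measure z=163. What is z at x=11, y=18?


z = k·x/y
Solve for k using the known point: k = z·y/x = 163×15/16 = 2445/16 = 152.8125
Now evaluate at x=11, y=18:
z = k × 11 / 18 = (2445 × 11) / (16 × 18) = 26895/288
≈ 93.3854

93.3854


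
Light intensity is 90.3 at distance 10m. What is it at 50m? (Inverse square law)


I₁d₁² = I₂d₂²
I₂ = I₁ × (d₁/d₂)²
= 90.3 × (10/50)²
= 90.3 × 100/2500
= 9030/2500
= 3.6120

3.6120


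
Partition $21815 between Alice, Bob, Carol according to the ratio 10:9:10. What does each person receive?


Total parts = 10 + 9 + 10 = 29
Alice: 21815 × 10/29 = 7522.41
Bob: 21815 × 9/29 = 6770.17
Carol: 21815 × 10/29 = 7522.41
= Alice: $7522.41, Bob: $6770.17, Carol: $7522.41

Alice: $7522.41, Bob: $6770.17, Carol: $7522.41


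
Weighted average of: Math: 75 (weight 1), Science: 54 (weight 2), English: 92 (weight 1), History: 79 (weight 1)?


Numerator = 75×1 + 54×2 + 92×1 + 79×1
= 75 + 108 + 92 + 79
= 354
Total weight = 5
Weighted avg = 354/5
= 70.80

70.80


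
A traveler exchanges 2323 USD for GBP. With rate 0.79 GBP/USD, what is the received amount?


Amount × rate = 2323 × 0.79
= 1835.17 GBP

1835.17 GBP


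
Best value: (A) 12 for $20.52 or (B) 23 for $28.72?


Deal A: $20.52/12 = $1.7100/unit
Deal B: $28.72/23 = $1.2487/unit
B is cheaper per unit
= Deal B

Deal B


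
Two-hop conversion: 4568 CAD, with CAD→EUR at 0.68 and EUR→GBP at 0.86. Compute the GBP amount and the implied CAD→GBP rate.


Step 1: 4568 CAD × 0.68 = 3106.24 EUR
Step 2: 3106.24 EUR × 0.86 = 2671.37 GBP
Implied rate CAD→GBP = 0.68 × 0.86 = 0.5848
= 2671.37 GBP; implied rate 0.5848 GBP/CAD

2671.37 GBP; implied rate 0.5848 GBP/CAD


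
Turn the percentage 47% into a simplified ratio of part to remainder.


47% means 47 parts out of 100; remainder = 53
Part : remainder = 47:53
GCD = 1
= 47:53

47:53


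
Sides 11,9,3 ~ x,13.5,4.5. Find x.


Scale factor = 13.5/9 = 1.5
Missing side = 11 × 1.5
= 16.5

16.5


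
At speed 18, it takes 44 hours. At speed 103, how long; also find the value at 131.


Inverse proportion: x × y = constant
k = 18 × 44 = 792
At x=103: k/103 = 7.69
At x=131: k/131 = 6.05
= 7.69 and 6.05

7.69 and 6.05


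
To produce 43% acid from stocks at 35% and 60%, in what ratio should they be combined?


Let x parts of 35% mix with y parts of 60%.
35x + 60y = 43(x + y)
35x + 60y = 43x + 43y
x(35 - 43) = y(43 - 60)
x/y = (60 - 43)/(43 - 35) = 17/8
Simplify: 17:8
= 17:8

17:8


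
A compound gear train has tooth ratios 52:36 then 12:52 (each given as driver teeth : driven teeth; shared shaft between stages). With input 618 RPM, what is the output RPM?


Stage 1: RPM_B = RPM_A × t_A/t_B = 618 × 52/36 = 32136/36 ≈ 892.67
B and C share a shaft → RPM_C = RPM_B
Stage 2: RPM_D = RPM_C × t_C/t_D = RPM_A × (t_A×t_C)/(t_B×t_D)
Overall ratio = (52×12)/(36×52) = 624/1872
RPM_D = 618 × 624/1872 = 385632/1872
= 206.00 RPM

206.00 RPM


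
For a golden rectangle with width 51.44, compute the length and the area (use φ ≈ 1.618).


φ = (1 + √5) / 2 ≈ 1.618
Length = width × φ = 51.44 × 1.618 = 83.22992
≈ 83.23
Area = width × length = 51.44 × 83.22992 = 4281.3470848 ≈ 4281.35
= Length: 83.23, Area: 4281.35

Length: 83.23, Area: 4281.35


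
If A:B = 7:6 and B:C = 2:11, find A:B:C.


Match B: multiply A:B by 2 → 14:12
Multiply B:C by 6 → 12:66
Combined: 14:12:66
GCD = 2
= 7:6:33

7:6:33


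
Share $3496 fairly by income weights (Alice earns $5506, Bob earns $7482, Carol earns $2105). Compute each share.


Total income = 5506 + 7482 + 2105 = $15093
Alice: $3496 × 5506/15093 = $1275.36
Bob: $3496 × 7482/15093 = $1733.06
Carol: $3496 × 2105/15093 = $487.58
= Alice: $1275.36, Bob: $1733.06, Carol: $487.58

Alice: $1275.36, Bob: $1733.06, Carol: $487.58


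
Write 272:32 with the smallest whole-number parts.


GCD(272, 32) = 16
272/16 : 32/16
= 17:2

17:2


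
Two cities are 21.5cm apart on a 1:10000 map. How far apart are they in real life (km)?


Real distance = map distance × scale
= 21.5cm × 10000
= 215000 cm = 2150.0 m
= 2.150 km

2.150 km


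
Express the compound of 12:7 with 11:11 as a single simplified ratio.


Compound ratio = (12×11) : (7×11)
= 132:77
GCD = 11
= 12:7

12:7


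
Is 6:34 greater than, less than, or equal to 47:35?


6/34 = 0.1765
47/35 = 1.3429
0.1765 < 1.3429, so 6:34 is less
= less than

less than


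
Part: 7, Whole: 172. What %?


Percentage = (part / whole) × 100
= (7 / 172) × 100
≈ 4.07%

4.07%


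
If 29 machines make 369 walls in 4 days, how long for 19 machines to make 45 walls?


Days ∝ work / workers, so d₂ = d₁ × (m₁/m₂) × (w₂/w₁)
Workers factor (inverse): 29/19 ≈ 1.5263
Work factor (direct): 45/369 ≈ 0.1220
d₂ = 4 × 29/19 × 45/369 = (4 × 29 × 45) / (19 × 369) = 5220/7011
≈ 0.74 days

0.74 days


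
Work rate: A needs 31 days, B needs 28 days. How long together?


Rate of A = 1/31 per day
Rate of B = 1/28 per day
Combined rate = 1/31 + 1/28 = 59/868 ≈ 0.0680 per day
Days = 1 / combined rate = 868/59
≈ 14.71 days

14.71 days


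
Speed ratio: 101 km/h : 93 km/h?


Ratio = 101:93
GCD = 1
Simplified = 101:93
Time ratio (same distance) = 93:101
Speed ratio = 101:93

101:93


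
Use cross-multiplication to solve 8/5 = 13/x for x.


Cross multiply: 8 × x = 5 × 13
8x = 65
x = 65 / 8
= 8.13

8.13


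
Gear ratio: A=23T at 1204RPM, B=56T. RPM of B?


Gear ratio = 23:56 = 23:56
RPM_B = RPM_A × (teeth_A / teeth_B)
= 1204 × (23/56)
= 494.5 RPM

494.5 RPM


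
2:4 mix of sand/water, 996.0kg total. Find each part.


Total parts = 2 + 4 = 6
sand: 996.0 × 2/6 = 332.0kg
water: 996.0 × 4/6 = 664.0kg
= 332.0kg and 664.0kg

332.0kg and 664.0kg


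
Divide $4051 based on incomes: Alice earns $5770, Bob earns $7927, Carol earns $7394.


Total income = 5770 + 7927 + 7394 = $21091
Alice: $4051 × 5770/21091 = $1108.26
Bob: $4051 × 7927/21091 = $1522.56
Carol: $4051 × 7394/21091 = $1420.18
= Alice: $1108.26, Bob: $1522.56, Carol: $1420.18

Alice: $1108.26, Bob: $1522.56, Carol: $1420.18


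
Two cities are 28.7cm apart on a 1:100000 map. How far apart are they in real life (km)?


Real distance = map distance × scale
= 28.7cm × 100000
= 2870000 cm = 28700.0 m
= 28.700 km

28.700 km


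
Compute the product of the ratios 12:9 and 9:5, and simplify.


Compound ratio = (12×9) : (9×5)
= 108:45
GCD = 9
= 12:5

12:5


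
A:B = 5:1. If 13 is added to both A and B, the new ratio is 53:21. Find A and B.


Let A = 5k, B = 1k.
(5k + 13) / (1k + 13) = 53/21
Cross-multiply: 21(5k + 13) = 53(1k + 13)
105k + 273 = 53k + 689
105k - 53k = 689 - 273
52k = 416
k = 416/52 = 8
A = 5×8 = 40, B = 1×8 = 8
= A = 40, B = 8

A = 40, B = 8


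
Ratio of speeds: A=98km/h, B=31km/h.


Ratio = 98:31
GCD = 1
Simplified = 98:31
Time ratio (same distance) = 31:98
Speed ratio = 98:31

98:31


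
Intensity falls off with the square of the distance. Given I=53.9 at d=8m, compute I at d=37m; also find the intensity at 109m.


I₁d₁² = I₂d₂²
I at 37m = 53.9 × (8/37)² = 53.9 × 64/1369 = 3449.6/1369 ≈ 2.5198
I at 109m = 53.9 × (8/109)² = 53.9 × 64/11881 = 3449.6/11881 ≈ 0.2903
= 2.5198 and 0.2903

2.5198 and 0.2903


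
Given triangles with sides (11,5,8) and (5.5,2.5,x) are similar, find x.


Scale factor = 5.5/11 = 0.5
Missing side = 8 × 0.5
= 4.0

4.0


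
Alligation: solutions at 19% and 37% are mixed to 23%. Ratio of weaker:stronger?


Let x parts of 19% mix with y parts of 37%.
19x + 37y = 23(x + y)
19x + 37y = 23x + 23y
x(19 - 23) = y(23 - 37)
x/y = (37 - 23)/(23 - 19) = 14/4
Simplify: 7:2
= 7:2

7:2


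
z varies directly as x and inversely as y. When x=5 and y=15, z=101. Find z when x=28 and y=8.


z = k·x/y
Solve for k using the known point: k = z·y/x = 101×15/5 = 1515/5 = 303.0000
Now evaluate at x=28, y=8:
z = k × 28 / 8 = (1515 × 28) / (5 × 8) = 42420/40
= 1060.5000

1060.5000


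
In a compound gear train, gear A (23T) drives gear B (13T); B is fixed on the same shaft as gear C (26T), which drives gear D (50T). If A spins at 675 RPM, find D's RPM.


Stage 1: RPM_B = RPM_A × t_A/t_B = 675 × 23/13 = 15525/13 ≈ 1194.23
B and C share a shaft → RPM_C = RPM_B
Stage 2: RPM_D = RPM_C × t_C/t_D = RPM_A × (t_A×t_C)/(t_B×t_D)
Overall ratio = (23×26)/(13×50) = 598/650
RPM_D = 675 × 598/650 = 403650/650
= 621.00 RPM

621.00 RPM


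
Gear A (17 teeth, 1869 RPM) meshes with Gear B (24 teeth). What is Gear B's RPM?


Gear ratio = 17:24 = 17:24
RPM_B = RPM_A × (teeth_A / teeth_B)
= 1869 × (17/24)
= 1323.9 RPM

1323.9 RPM


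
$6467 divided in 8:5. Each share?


Total parts = 8 + 5 = 13
Part 1: 6467 × 8/13 = 3979.69
Part 2: 6467 × 5/13 = 2487.31
= Part 1: $3979.69, Part 2: $2487.31

Part 1: $3979.69, Part 2: $2487.31


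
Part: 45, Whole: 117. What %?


Percentage = (part / whole) × 100
= (45 / 117) × 100
≈ 38.46%

38.46%


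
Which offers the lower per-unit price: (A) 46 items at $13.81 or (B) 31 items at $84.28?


Deal A: $13.81/46 = $0.3002/unit
Deal B: $84.28/31 = $2.7187/unit
A is cheaper per unit
= Deal A

Deal A


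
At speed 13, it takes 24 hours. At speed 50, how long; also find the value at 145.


Inverse proportion: x × y = constant
k = 13 × 24 = 312
At x=50: k/50 = 6.24
At x=145: k/145 = 2.15
= 6.24 and 2.15

6.24 and 2.15


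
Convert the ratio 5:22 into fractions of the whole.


Total parts = 5 + 22 = 27
First part: 5/27 = 5/27
Second part: 22/27 = 22/27
= 5/27 and 22/27

5/27 and 22/27


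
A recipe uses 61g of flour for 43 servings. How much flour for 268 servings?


Direct proportion: y/x = constant
k = 61/43 ≈ 1.4186
y₂ = k × 268 = 61 × 268 / 43 = 16348/43
≈ 380.19

380.19


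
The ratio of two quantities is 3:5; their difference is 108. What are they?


Let A = 3k, B = 5k.
5k - 3k = 108
2k = 108 → k = 108/2 = 54
A = 3×54 = 162, B = 5×54 = 270
= A = 162, B = 270

A = 162, B = 270


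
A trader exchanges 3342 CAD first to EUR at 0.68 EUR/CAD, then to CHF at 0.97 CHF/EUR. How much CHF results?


Step 1: 3342 CAD × 0.68 = 2272.56 EUR
Step 2: 2272.56 EUR × 0.97 = 2204.38 CHF
Implied rate CAD→CHF = 0.68 × 0.97 = 0.6596
= 2204.38 CHF

2204.38 CHF


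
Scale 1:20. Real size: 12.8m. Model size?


Model size = real / scale
= 12.8 / 20
= 0.6400 m

0.6400 m


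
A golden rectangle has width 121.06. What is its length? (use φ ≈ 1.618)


φ = (1 + √5) / 2 ≈ 1.618
Length = width × φ = 121.06 × 1.618 = 195.87508
≈ 195.88

195.88


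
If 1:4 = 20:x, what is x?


Cross multiply: 1 × x = 4 × 20
1x = 80
x = 80 / 1
= 80.00

80.00


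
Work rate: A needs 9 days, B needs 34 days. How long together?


Rate of A = 1/9 per day
Rate of B = 1/34 per day
Combined rate = 1/9 + 1/34 = 43/306 ≈ 0.1405 per day
Days = 1 / combined rate = 306/43
≈ 7.12 days

7.12 days


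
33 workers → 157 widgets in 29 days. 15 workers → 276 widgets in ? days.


Days ∝ work / workers, so d₂ = d₁ × (m₁/m₂) × (w₂/w₁)
Workers factor (inverse): 33/15 = 2.2000
Work factor (direct): 276/157 ≈ 1.7580
d₂ = 29 × 33/15 × 276/157 = (29 × 33 × 276) / (15 × 157) = 264132/2355
≈ 112.16 days

112.16 days


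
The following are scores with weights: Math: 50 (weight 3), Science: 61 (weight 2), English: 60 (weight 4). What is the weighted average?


Numerator = 50×3 + 61×2 + 60×4
= 150 + 122 + 240
= 512
Total weight = 9
Weighted avg = 512/9
= 56.89

56.89


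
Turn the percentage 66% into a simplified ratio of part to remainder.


66% means 66 parts out of 100; remainder = 34
Part : remainder = 66:34
GCD = 2
= 33:17

33:17


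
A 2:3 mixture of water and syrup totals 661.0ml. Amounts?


Total parts = 2 + 3 = 5
water: 661.0 × 2/5 = 264.4ml
syrup: 661.0 × 3/5 = 396.6ml
= 264.4ml and 396.6ml

264.4ml and 396.6ml


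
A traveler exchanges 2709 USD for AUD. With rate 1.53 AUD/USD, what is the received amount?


Amount × rate = 2709 × 1.53
= 4144.77 AUD

4144.77 AUD
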